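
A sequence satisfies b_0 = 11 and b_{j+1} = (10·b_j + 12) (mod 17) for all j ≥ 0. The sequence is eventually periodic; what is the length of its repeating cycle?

16

Computing terms: b_0 = 11; b_1 = 3; b_2 = 8; b_3 = 7; b_4 = 14; b_5 = 16; b_6 = 2; b_7 = 15; b_8 = 9; b_9 = 0; b_{10} = 12; b_{11} = 13; b_{12} = 6; b_{13} = 4; b_{14} = 1; b_{15} = 5; b_{16} = 11.
Since b_{16} = b_0 = 11, the sequence is periodic with period 16.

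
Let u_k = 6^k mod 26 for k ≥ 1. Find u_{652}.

22

Computing terms: u_1 = 6; u_2 = 10; u_3 = 8; u_4 = 22; u_5 = 2; u_6 = 12; u_7 = 20; u_8 = 16; u_9 = 18; u_{10} = 4; u_{11} = 24; u_{12} = 14; u_{13} = 6.
The sequence repeats with period 12.
So u_{652} = u_{1 + ((652-1) mod 12)} = u_4 = 22.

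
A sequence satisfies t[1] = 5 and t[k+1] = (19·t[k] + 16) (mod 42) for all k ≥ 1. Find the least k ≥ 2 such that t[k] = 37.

t[1] = 5, t[2] = 27, t[3] = 25, t[4] = 29, t[5] = 21, t[6] = 37, t[7] = 5.
Since t[7] = t[1] = 5, the sequence is periodic with period 6.
The value 37 first appears (with k ≥ 2) at t[6].

6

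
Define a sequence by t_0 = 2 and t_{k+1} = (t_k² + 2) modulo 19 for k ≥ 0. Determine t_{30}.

Computing terms: t_0 = 2; t_1 = 6; t_2 = 0; t_3 = 2.
The sequence repeats with period 3.
So t_{30} = t_{0 + ((30-0) mod 3)} = t_0 = 2.

2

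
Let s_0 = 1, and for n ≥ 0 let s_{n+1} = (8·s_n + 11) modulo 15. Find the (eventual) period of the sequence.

4

Computing terms: s_0 = 1,  s_1 = 4,  s_2 = 13,  s_3 = 10,  s_4 = 1.
The sequence repeats with period 4.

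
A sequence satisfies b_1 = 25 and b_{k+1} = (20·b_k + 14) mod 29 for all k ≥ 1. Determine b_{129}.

28

We have b_1 = 25, b_2 = 21, b_3 = 28, b_4 = 23, b_5 = 10, b_6 = 11, b_7 = 2, b_8 = 25.
The sequence repeats with period 7.
So b_{129} = b_{1 + ((129-1) mod 7)} = b_3 = 28.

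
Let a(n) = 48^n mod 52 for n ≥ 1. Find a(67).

We have a(1) = 48; a(2) = 16; a(3) = 40; a(4) = 48.
Since a(4) = a(1) = 48, the sequence is periodic with period 3.
(67 - 1) mod 3 = 0, so a(67) = a(1) = 48.

48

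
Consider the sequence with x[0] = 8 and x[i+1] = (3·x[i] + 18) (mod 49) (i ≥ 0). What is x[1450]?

38

Computing terms: x[0] = 8; x[1] = 42; x[2] = 46; x[3] = 9; x[4] = 45; x[5] = 6; x[6] = 36; x[7] = 28; x[8] = 4; x[9] = 30; x[10] = 10; x[11] = 48; x[12] = 15; x[13] = 14; x[14] = 11; x[15] = 2; x[16] = 24; x[17] = 41; x[18] = 43; x[19] = 0; x[20] = 18; x[21] = 23; x[22] = 38; x[23] = 34; x[24] = 22; x[25] = 35; x[26] = 25; x[27] = 44; x[28] = 3; x[29] = 27; x[30] = 1; x[31] = 21; x[32] = 32; x[33] = 16; x[34] = 17; x[35] = 20; x[36] = 29; x[37] = 7; x[38] = 39; x[39] = 37; x[40] = 31; x[41] = 13; x[42] = 8.
The sequence repeats with period 42.
So x[1450] = x[0 + ((1450-0) mod 42)] = x[22] = 38.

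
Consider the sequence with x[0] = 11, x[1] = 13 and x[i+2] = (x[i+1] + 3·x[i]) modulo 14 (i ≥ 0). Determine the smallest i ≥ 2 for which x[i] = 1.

3

Listing terms: x[0] = 11,  x[1] = 13,  x[2] = 4,  x[3] = 1,  x[4] = 13,  x[5] = 2,  x[6] = 13,  x[7] = 5,  x[8] = 2,  x[9] = 3,  x[10] = 9,  x[11] = 4,  x[12] = 3,  x[13] = 1,  x[14] = 10,  x[15] = 13,  x[16] = 1,  x[17] = 12,  x[18] = 1,  x[19] = 9,  x[20] = 12,  x[21] = 11,  x[22] = 5,  x[23] = 10,  x[24] = 11,  x[25] = 13.
The sequence repeats with period 24.
The value 1 first appears (with i ≥ 2) at x[3].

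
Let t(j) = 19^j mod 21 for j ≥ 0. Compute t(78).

1

We have t(0) = 1, t(1) = 19, t(2) = 4, t(3) = 13, t(4) = 16, t(5) = 10, t(6) = 1.
The sequence repeats with period 6.
So t(78) = t(0 + ((78-0) mod 6)) = t(0) = 1.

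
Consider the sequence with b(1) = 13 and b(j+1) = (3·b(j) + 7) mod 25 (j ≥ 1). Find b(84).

We have b(1) = 13,  b(2) = 21,  b(3) = 20,  b(4) = 17,  b(5) = 8,  b(6) = 6,  b(7) = 0,  b(8) = 7,  b(9) = 3,  b(10) = 16,  b(11) = 5,  b(12) = 22,  b(13) = 23,  b(14) = 1,  b(15) = 10,  b(16) = 12,  b(17) = 18,  b(18) = 11,  b(19) = 15,  b(20) = 2,  b(21) = 13.
The sequence repeats with period 20.
So b(84) = b(1 + ((84-1) mod 20)) = b(4) = 17.

17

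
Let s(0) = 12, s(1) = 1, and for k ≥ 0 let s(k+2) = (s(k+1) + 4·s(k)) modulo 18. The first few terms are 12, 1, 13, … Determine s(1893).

5

Listing terms: s(0) = 12,  s(1) = 1,  s(2) = 13,  s(3) = 17,  s(4) = 15,  s(5) = 11,  s(6) = 17,  s(7) = 7,  s(8) = 3,  s(9) = 13,  s(10) = 7,  s(11) = 5,  s(12) = 15,  s(13) = 17,  s(14) = 5,  s(15) = 1,  s(16) = 3,  s(17) = 7,  s(18) = 1,  s(19) = 11,  s(20) = 15,  s(21) = 5,  s(22) = 11,  s(23) = 13,  s(24) = 3,  s(25) = 1,  s(26) = 13.
Since (s(25), s(26)) = (s(1), s(2)) = (1, 13) (two consecutive terms determine the rest), the sequence is eventually periodic: after a pre-period of length 1 it cycles with period 24.
For k ≥ 1, s(k) depends only on (k - 1) mod 24. (1893 - 1) mod 24 = 20, so s(1893) = s(21) = 5.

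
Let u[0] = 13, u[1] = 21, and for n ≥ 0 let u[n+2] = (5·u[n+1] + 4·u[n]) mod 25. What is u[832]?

18

Listing terms: u[0] = 13, u[1] = 21, u[2] = 7, u[3] = 19, u[4] = 23, u[5] = 16, u[6] = 22, u[7] = 24, u[8] = 8, u[9] = 11, u[10] = 12, u[11] = 4, u[12] = 18, u[13] = 6, u[14] = 2, u[15] = 9, u[16] = 3, u[17] = 1, u[18] = 17, u[19] = 14, u[20] = 13, u[21] = 21.
Since (u[20], u[21]) = (u[0], u[1]) = (13, 21) (two consecutive terms determine the rest), the sequence is periodic with period 20.
So u[832] = u[0 + ((832-0) mod 20)] = u[12] = 18.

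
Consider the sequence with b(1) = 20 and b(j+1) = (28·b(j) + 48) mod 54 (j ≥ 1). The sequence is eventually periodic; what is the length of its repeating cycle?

9

Listing terms: b(1) = 20,  b(2) = 14,  b(3) = 8,  b(4) = 2,  b(5) = 50,  b(6) = 44,  b(7) = 38,  b(8) = 32,  b(9) = 26,  b(10) = 20.
The sequence repeats with period 9.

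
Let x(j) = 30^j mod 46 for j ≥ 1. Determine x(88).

Listing terms: x(1) = 30, x(2) = 26, x(3) = 44, x(4) = 32, x(5) = 40, x(6) = 4, x(7) = 28, x(8) = 12, x(9) = 38, x(10) = 36, x(11) = 22, x(12) = 16, x(13) = 20, x(14) = 2, x(15) = 14, x(16) = 6, x(17) = 42, x(18) = 18, x(19) = 34, x(20) = 8, x(21) = 10, x(22) = 24, x(23) = 30.
The sequence repeats with period 22.
(88 - 1) mod 22 = 21, so x(88) = x(22) = 24.

24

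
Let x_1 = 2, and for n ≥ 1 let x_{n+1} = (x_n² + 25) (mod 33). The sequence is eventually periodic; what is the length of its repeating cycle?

3

We have x_1 = 2, x_2 = 29, x_3 = 8, x_4 = 23, x_5 = 26, x_6 = 8.
Since x_6 = x_3 = 8, the sequence is eventually periodic: after a pre-period of length 2 it cycles with period 3.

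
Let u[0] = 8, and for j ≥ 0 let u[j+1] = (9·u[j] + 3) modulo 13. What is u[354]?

8

Listing terms: u[0] = 8, u[1] = 10, u[2] = 2, u[3] = 8.
Since u[3] = u[0] = 8, the sequence is periodic with period 3.
(354 - 0) mod 3 = 0, so u[354] = u[0] = 8.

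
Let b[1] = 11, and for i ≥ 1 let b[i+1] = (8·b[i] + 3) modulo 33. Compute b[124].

We have b[1] = 11, b[2] = 25, b[3] = 5, b[4] = 10, b[5] = 17, b[6] = 7, b[7] = 26, b[8] = 13, b[9] = 8, b[10] = 1, b[11] = 11.
Since b[11] = b[1] = 11, the sequence is periodic with period 10.
(124 - 1) mod 10 = 3, so b[124] = b[4] = 10.

10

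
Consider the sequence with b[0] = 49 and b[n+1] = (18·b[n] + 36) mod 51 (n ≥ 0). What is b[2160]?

Computing terms: b[0] = 49; b[1] = 0; b[2] = 36; b[3] = 21; b[4] = 6; b[5] = 42; b[6] = 27; b[7] = 12; b[8] = 48; b[9] = 33; b[10] = 18; b[11] = 3; b[12] = 39; b[13] = 24; b[14] = 9; b[15] = 45; b[16] = 30; b[17] = 15; b[18] = 0.
Since b[18] = b[1] = 0, the sequence is eventually periodic: after a pre-period of length 1 it cycles with period 17.
For n ≥ 1, b[n] depends only on (n - 1) mod 17. (2160 - 1) mod 17 = 0, so b[2160] = b[1] = 0.

0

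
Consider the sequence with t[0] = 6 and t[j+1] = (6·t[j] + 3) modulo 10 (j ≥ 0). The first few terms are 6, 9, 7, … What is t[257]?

7

Listing terms: t[0] = 6, t[1] = 9, t[2] = 7, t[3] = 5, t[4] = 3, t[5] = 1, t[6] = 9.
Since t[6] = t[1] = 9, the sequence is eventually periodic: after a pre-period of length 1 it cycles with period 5.
For j ≥ 1, t[j] depends only on (j - 1) mod 5. (257 - 1) mod 5 = 1, so t[257] = t[2] = 7.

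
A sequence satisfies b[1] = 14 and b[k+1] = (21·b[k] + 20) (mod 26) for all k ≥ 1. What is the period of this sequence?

4

Listing terms: b[1] = 14, b[2] = 2, b[3] = 10, b[4] = 22, b[5] = 14.
Since b[5] = b[1] = 14, the sequence is periodic with period 4.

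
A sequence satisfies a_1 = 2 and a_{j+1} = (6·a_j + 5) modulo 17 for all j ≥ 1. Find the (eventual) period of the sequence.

We have a_1 = 2, a_2 = 0, a_3 = 5, a_4 = 1, a_5 = 11, a_6 = 3, a_7 = 6, a_8 = 7, a_9 = 13, a_{10} = 15, a_{11} = 10, a_{12} = 14, a_{13} = 4, a_{14} = 12, a_{15} = 9, a_{16} = 8, a_{17} = 2.
The sequence repeats with period 16.

16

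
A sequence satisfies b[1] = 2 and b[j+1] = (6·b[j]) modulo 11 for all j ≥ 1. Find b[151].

We have b[1] = 2; b[2] = 1; b[3] = 6; b[4] = 3; b[5] = 7; b[6] = 9; b[7] = 10; b[8] = 5; b[9] = 8; b[10] = 4; b[11] = 2.
The sequence repeats with period 10.
So b[151] = b[1 + ((151-1) mod 10)] = b[1] = 2.

2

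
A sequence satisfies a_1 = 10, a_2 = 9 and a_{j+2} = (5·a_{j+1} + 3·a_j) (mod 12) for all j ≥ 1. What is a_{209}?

3

Computing terms: a_1 = 10; a_2 = 9; a_3 = 3; a_4 = 6; a_5 = 3; a_6 = 9; a_7 = 6; a_8 = 9; a_9 = 3.
Since (a_8, a_9) = (a_2, a_3) = (9, 3) (two consecutive terms determine the rest), the sequence is eventually periodic: after a pre-period of length 1 it cycles with period 6.
For j ≥ 2, a_j depends only on (j - 2) mod 6. (209 - 2) mod 6 = 3, so a_{209} = a_5 = 3.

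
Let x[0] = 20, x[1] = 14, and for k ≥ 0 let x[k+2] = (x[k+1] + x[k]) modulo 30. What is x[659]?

Listing terms: x[0] = 20,  x[1] = 14,  x[2] = 4,  x[3] = 18,  x[4] = 22,  x[5] = 10,  x[6] = 2,  x[7] = 12,  x[8] = 14,  x[9] = 26,  x[10] = 10,  x[11] = 6,  x[12] = 16,  x[13] = 22,  x[14] = 8,  x[15] = 0,  x[16] = 8,  x[17] = 8,  x[18] = 16,  x[19] = 24,  x[20] = 10,  x[21] = 4,  x[22] = 14,  x[23] = 18,  x[24] = 2,  x[25] = 20,  x[26] = 22,  x[27] = 12,  x[28] = 4,  x[29] = 16,  x[30] = 20,  x[31] = 6,  x[32] = 26,  x[33] = 2,  x[34] = 28,  x[35] = 0,  x[36] = 28,  x[37] = 28,  x[38] = 26,  x[39] = 24,  x[40] = 20,  x[41] = 14.
The sequence repeats with period 40.
(659 - 0) mod 40 = 19, so x[659] = x[19] = 24.

24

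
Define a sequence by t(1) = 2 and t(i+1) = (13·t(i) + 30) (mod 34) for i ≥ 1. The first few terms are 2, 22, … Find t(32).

t(1) = 2; t(2) = 22; t(3) = 10; t(4) = 24; t(5) = 2.
The sequence repeats with period 4.
So t(32) = t(1 + ((32-1) mod 4)) = t(4) = 24.

24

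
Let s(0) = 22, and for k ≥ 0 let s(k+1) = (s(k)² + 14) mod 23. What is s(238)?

0

Computing terms: s(0) = 22; s(1) = 15; s(2) = 9; s(3) = 3; s(4) = 0; s(5) = 14; s(6) = 3.
Since s(6) = s(3) = 3, the sequence is eventually periodic: after a pre-period of length 3 it cycles with period 3.
For k ≥ 3, s(k) depends only on (k - 3) mod 3. (238 - 3) mod 3 = 1, so s(238) = s(4) = 0.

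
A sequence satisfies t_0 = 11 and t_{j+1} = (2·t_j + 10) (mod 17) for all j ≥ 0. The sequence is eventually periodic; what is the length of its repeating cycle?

t_0 = 11; t_1 = 15; t_2 = 6; t_3 = 5; t_4 = 3; t_5 = 16; t_6 = 8; t_7 = 9; t_8 = 11.
The sequence repeats with period 8.

8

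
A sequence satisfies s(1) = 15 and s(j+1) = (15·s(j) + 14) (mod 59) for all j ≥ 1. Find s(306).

We have s(1) = 15,  s(2) = 3,  s(3) = 0,  s(4) = 14,  s(5) = 47,  s(6) = 11,  s(7) = 2,  s(8) = 44,  s(9) = 25,  s(10) = 35,  s(11) = 8,  s(12) = 16,  s(13) = 18,  s(14) = 48,  s(15) = 26,  s(16) = 50,  s(17) = 56,  s(18) = 28,  s(19) = 21,  s(20) = 34,  s(21) = 52,  s(22) = 27,  s(23) = 6,  s(24) = 45,  s(25) = 40,  s(26) = 24,  s(27) = 20,  s(28) = 19,  s(29) = 4,  s(30) = 15.
The sequence repeats with period 29.
So s(306) = s(1 + ((306-1) mod 29)) = s(16) = 50.

50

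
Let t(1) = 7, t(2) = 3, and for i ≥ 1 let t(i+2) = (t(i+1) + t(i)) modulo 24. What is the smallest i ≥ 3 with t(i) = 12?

Computing terms: t(1) = 7,  t(2) = 3,  t(3) = 10,  t(4) = 13,  t(5) = 23,  t(6) = 12,  t(7) = 11,  t(8) = 23,  t(9) = 10,  t(10) = 9,  t(11) = 19,  t(12) = 4,  t(13) = 23,  t(14) = 3,  t(15) = 2,  t(16) = 5,  t(17) = 7,  t(18) = 12,  t(19) = 19,  t(20) = 7,  t(21) = 2,  t(22) = 9,  t(23) = 11,  t(24) = 20,  t(25) = 7,  t(26) = 3.
Since (t(25), t(26)) = (t(1), t(2)) = (7, 3) (two consecutive terms determine the rest), the sequence is periodic with period 24.
The value 12 first appears (with i ≥ 3) at t(6).

6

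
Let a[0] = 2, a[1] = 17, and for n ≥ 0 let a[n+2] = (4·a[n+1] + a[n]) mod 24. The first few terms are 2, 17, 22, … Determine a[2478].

a[0] = 2, a[1] = 17, a[2] = 22, a[3] = 9, a[4] = 10, a[5] = 1, a[6] = 14, a[7] = 9, a[8] = 2, a[9] = 17.
The sequence repeats with period 8.
So a[2478] = a[0 + ((2478-0) mod 8)] = a[6] = 14.

14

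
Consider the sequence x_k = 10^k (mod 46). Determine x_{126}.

4

Listing terms: x_1 = 10,  x_2 = 8,  x_3 = 34,  x_4 = 18,  x_5 = 42,  x_6 = 6,  x_7 = 14,  x_8 = 2,  x_9 = 20,  x_{10} = 16,  x_{11} = 22,  x_{12} = 36,  x_{13} = 38,  x_{14} = 12,  x_{15} = 28,  x_{16} = 4,  x_{17} = 40,  x_{18} = 32,  x_{19} = 44,  x_{20} = 26,  x_{21} = 30,  x_{22} = 24,  x_{23} = 10.
The sequence repeats with period 22.
So x_{126} = x_{1 + ((126-1) mod 22)} = x_{16} = 4.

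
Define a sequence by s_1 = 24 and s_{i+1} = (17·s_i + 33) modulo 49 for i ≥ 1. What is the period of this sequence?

We have s_1 = 24, s_2 = 0, s_3 = 33, s_4 = 6, s_5 = 37, s_6 = 25, s_7 = 17, s_8 = 28, s_9 = 19, s_{10} = 13, s_{11} = 9, s_{12} = 39, s_{13} = 10, s_{14} = 7, s_{15} = 5, s_{16} = 20, s_{17} = 30, s_{18} = 4, s_{19} = 3, s_{20} = 35, s_{21} = 40, s_{22} = 27, s_{23} = 2, s_{24} = 18, s_{25} = 45, s_{26} = 14, s_{27} = 26, s_{28} = 34, s_{29} = 23, s_{30} = 32, s_{31} = 38, s_{32} = 42, s_{33} = 12, s_{34} = 41, s_{35} = 44, s_{36} = 46, s_{37} = 31, s_{38} = 21, s_{39} = 47, s_{40} = 48, s_{41} = 16, s_{42} = 11, s_{43} = 24.
The sequence repeats with period 42.

42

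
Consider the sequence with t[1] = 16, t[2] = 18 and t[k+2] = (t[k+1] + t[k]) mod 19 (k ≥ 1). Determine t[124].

t[1] = 16,  t[2] = 18,  t[3] = 15,  t[4] = 14,  t[5] = 10,  t[6] = 5,  t[7] = 15,  t[8] = 1,  t[9] = 16,  t[10] = 17,  t[11] = 14,  t[12] = 12,  t[13] = 7,  t[14] = 0,  t[15] = 7,  t[16] = 7,  t[17] = 14,  t[18] = 2,  t[19] = 16,  t[20] = 18.
Since (t[19], t[20]) = (t[1], t[2]) = (16, 18) (two consecutive terms determine the rest), the sequence is periodic with period 18.
(124 - 1) mod 18 = 15, so t[124] = t[16] = 7.

7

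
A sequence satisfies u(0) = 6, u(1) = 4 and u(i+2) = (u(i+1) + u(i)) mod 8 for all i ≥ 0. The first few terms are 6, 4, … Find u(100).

Listing terms: u(0) = 6,  u(1) = 4,  u(2) = 2,  u(3) = 6,  u(4) = 0,  u(5) = 6,  u(6) = 6,  u(7) = 4.
The sequence repeats with period 6.
(100 - 0) mod 6 = 4, so u(100) = u(4) = 0.

0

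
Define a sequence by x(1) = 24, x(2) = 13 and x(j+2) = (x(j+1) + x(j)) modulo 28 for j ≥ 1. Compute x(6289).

We have x(1) = 24; x(2) = 13; x(3) = 9; x(4) = 22; x(5) = 3; x(6) = 25; x(7) = 0; x(8) = 25; x(9) = 25; x(10) = 22; x(11) = 19; x(12) = 13; x(13) = 4; x(14) = 17; x(15) = 21; x(16) = 10; x(17) = 3; x(18) = 13; x(19) = 16; x(20) = 1; x(21) = 17; x(22) = 18; x(23) = 7; x(24) = 25; x(25) = 4; x(26) = 1; x(27) = 5; x(28) = 6; x(29) = 11; x(30) = 17; x(31) = 0; x(32) = 17; x(33) = 17; x(34) = 6; x(35) = 23; x(36) = 1; x(37) = 24; x(38) = 25; x(39) = 21; x(40) = 18; x(41) = 11; x(42) = 1; x(43) = 12; x(44) = 13; x(45) = 25; x(46) = 10; x(47) = 7; x(48) = 17; x(49) = 24; x(50) = 13.
The sequence repeats with period 48.
So x(6289) = x(1 + ((6289-1) mod 48)) = x(1) = 24.

24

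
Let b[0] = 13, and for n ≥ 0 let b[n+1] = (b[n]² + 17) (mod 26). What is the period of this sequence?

6

We have b[0] = 13; b[1] = 4; b[2] = 7; b[3] = 14; b[4] = 5; b[5] = 16; b[6] = 13.
Since b[6] = b[0] = 13, the sequence is periodic with period 6.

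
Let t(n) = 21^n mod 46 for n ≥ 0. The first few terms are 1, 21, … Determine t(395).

Listing terms: t(0) = 1,  t(1) = 21,  t(2) = 27,  t(3) = 15,  t(4) = 39,  t(5) = 37,  t(6) = 41,  t(7) = 33,  t(8) = 3,  t(9) = 17,  t(10) = 35,  t(11) = 45,  t(12) = 25,  t(13) = 19,  t(14) = 31,  t(15) = 7,  t(16) = 9,  t(17) = 5,  t(18) = 13,  t(19) = 43,  t(20) = 29,  t(21) = 11,  t(22) = 1.
Since t(22) = t(0) = 1, the sequence is periodic with period 22.
So t(395) = t(0 + ((395-0) mod 22)) = t(21) = 11.

11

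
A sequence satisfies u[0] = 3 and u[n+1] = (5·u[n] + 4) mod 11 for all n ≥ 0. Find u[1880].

Computing terms: u[0] = 3, u[1] = 8, u[2] = 0, u[3] = 4, u[4] = 2, u[5] = 3.
The sequence repeats with period 5.
So u[1880] = u[0 + ((1880-0) mod 5)] = u[0] = 3.

3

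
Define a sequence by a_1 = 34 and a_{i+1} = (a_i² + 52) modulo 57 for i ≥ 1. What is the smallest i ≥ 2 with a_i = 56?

Listing terms: a_1 = 34; a_2 = 11; a_3 = 2; a_4 = 56; a_5 = 53; a_6 = 11.
Since a_6 = a_2 = 11, the sequence is eventually periodic: after a pre-period of length 1 it cycles with period 4.
The value 56 first appears (with i ≥ 2) at a_4.

4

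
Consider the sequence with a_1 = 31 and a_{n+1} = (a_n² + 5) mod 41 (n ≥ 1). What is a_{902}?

3

We have a_1 = 31,  a_2 = 23,  a_3 = 1,  a_4 = 6,  a_5 = 0,  a_6 = 5,  a_7 = 30,  a_8 = 3,  a_9 = 14,  a_{10} = 37,  a_{11} = 21,  a_{12} = 36,  a_{13} = 30.
Since a_{13} = a_7 = 30, the sequence is eventually periodic: after a pre-period of length 6 it cycles with period 6.
For n ≥ 7, a_n depends only on (n - 7) mod 6. (902 - 7) mod 6 = 1, so a_{902} = a_8 = 3.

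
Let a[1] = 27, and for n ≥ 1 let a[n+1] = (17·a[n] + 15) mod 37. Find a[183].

We have a[1] = 27,  a[2] = 30,  a[3] = 7,  a[4] = 23,  a[5] = 36,  a[6] = 35,  a[7] = 18,  a[8] = 25,  a[9] = 33,  a[10] = 21,  a[11] = 2,  a[12] = 12,  a[13] = 34,  a[14] = 1,  a[15] = 32,  a[16] = 4,  a[17] = 9,  a[18] = 20,  a[19] = 22,  a[20] = 19,  a[21] = 5,  a[22] = 26,  a[23] = 13,  a[24] = 14,  a[25] = 31,  a[26] = 24,  a[27] = 16,  a[28] = 28,  a[29] = 10,  a[30] = 0,  a[31] = 15,  a[32] = 11,  a[33] = 17,  a[34] = 8,  a[35] = 3,  a[36] = 29,  a[37] = 27.
The sequence repeats with period 36.
(183 - 1) mod 36 = 2, so a[183] = a[3] = 7.

7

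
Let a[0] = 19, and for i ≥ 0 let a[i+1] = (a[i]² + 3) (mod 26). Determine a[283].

a[0] = 19; a[1] = 0; a[2] = 3; a[3] = 12; a[4] = 17; a[5] = 6; a[6] = 13; a[7] = 16; a[8] = 25; a[9] = 4; a[10] = 19.
Since a[10] = a[0] = 19, the sequence is periodic with period 10.
(283 - 0) mod 10 = 3, so a[283] = a[3] = 12.

12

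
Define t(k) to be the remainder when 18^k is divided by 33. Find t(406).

15

Listing terms: t(0) = 1; t(1) = 18; t(2) = 27; t(3) = 24; t(4) = 3; t(5) = 21; t(6) = 15; t(7) = 6; t(8) = 9; t(9) = 30; t(10) = 12; t(11) = 18.
Since t(11) = t(1) = 18, the sequence is eventually periodic: after a pre-period of length 1 it cycles with period 10.
For k ≥ 1, t(k) depends only on (k - 1) mod 10. (406 - 1) mod 10 = 5, so t(406) = t(6) = 15.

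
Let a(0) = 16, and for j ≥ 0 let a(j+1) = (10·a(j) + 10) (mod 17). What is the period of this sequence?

16

a(0) = 16, a(1) = 0, a(2) = 10, a(3) = 8, a(4) = 5, a(5) = 9, a(6) = 15, a(7) = 7, a(8) = 12, a(9) = 11, a(10) = 1, a(11) = 3, a(12) = 6, a(13) = 2, a(14) = 13, a(15) = 4, a(16) = 16.
The sequence repeats with period 16.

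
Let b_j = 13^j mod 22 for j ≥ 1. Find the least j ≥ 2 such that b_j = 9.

Listing terms: b_1 = 13,  b_2 = 15,  b_3 = 19,  b_4 = 5,  b_5 = 21,  b_6 = 9,  b_7 = 7,  b_8 = 3,  b_9 = 17,  b_{10} = 1,  b_{11} = 13.
Since b_{11} = b_1 = 13, the sequence is periodic with period 10.
The value 9 first appears (with j ≥ 2) at b_6.

6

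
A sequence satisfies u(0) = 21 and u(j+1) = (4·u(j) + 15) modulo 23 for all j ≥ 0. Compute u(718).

Listing terms: u(0) = 21, u(1) = 7, u(2) = 20, u(3) = 3, u(4) = 4, u(5) = 8, u(6) = 1, u(7) = 19, u(8) = 22, u(9) = 11, u(10) = 13, u(11) = 21.
The sequence repeats with period 11.
(718 - 0) mod 11 = 3, so u(718) = u(3) = 3.

3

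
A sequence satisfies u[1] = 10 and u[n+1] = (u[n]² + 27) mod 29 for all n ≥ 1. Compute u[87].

u[1] = 10; u[2] = 11; u[3] = 3; u[4] = 7; u[5] = 18; u[6] = 3.
Since u[6] = u[3] = 3, the sequence is eventually periodic: after a pre-period of length 2 it cycles with period 3.
For n ≥ 3, u[n] depends only on (n - 3) mod 3. (87 - 3) mod 3 = 0, so u[87] = u[3] = 3.

3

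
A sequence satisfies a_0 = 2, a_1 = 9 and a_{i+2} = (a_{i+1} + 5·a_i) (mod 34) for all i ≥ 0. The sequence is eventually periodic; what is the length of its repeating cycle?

We have a_0 = 2, a_1 = 9, a_2 = 19, a_3 = 30, a_4 = 23, a_5 = 3, a_6 = 16, a_7 = 31, a_8 = 9, a_9 = 28, a_{10} = 5, a_{11} = 9, a_{12} = 0, a_{13} = 11, a_{14} = 11, a_{15} = 32, a_{16} = 19, a_{17} = 9, a_{18} = 2, a_{19} = 13, a_{20} = 23, a_{21} = 20, a_{22} = 33, a_{23} = 31, a_{24} = 26, a_{25} = 11, a_{26} = 5, a_{27} = 26, a_{28} = 17, a_{29} = 11, a_{30} = 28, a_{31} = 15, a_{32} = 19, a_{33} = 26, a_{34} = 19, a_{35} = 13, a_{36} = 6, a_{37} = 3, a_{38} = 33, a_{39} = 14, a_{40} = 9, a_{41} = 11, a_{42} = 22, a_{43} = 9, a_{44} = 17, a_{45} = 28, a_{46} = 11, a_{47} = 15, a_{48} = 2, a_{49} = 9.
Since (a_{48}, a_{49}) = (a_0, a_1) = (2, 9) (two consecutive terms determine the rest), the sequence is periodic with period 48.

48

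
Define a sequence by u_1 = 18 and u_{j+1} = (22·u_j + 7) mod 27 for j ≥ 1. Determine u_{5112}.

Listing terms: u_1 = 18, u_2 = 25, u_3 = 17, u_4 = 3, u_5 = 19, u_6 = 20, u_7 = 15, u_8 = 13, u_9 = 23, u_{10} = 0, u_{11} = 7, u_{12} = 26, u_{13} = 12, u_{14} = 1, u_{15} = 2, u_{16} = 24, u_{17} = 22, u_{18} = 5, u_{19} = 9, u_{20} = 16, u_{21} = 8, u_{22} = 21, u_{23} = 10, u_{24} = 11, u_{25} = 6, u_{26} = 4, u_{27} = 14, u_{28} = 18.
Since u_{28} = u_1 = 18, the sequence is periodic with period 27.
So u_{5112} = u_{1 + ((5112-1) mod 27)} = u_9 = 23.

23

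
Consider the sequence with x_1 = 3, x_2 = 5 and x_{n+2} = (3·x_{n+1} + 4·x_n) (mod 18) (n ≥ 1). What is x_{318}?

17

We have x_1 = 3; x_2 = 5; x_3 = 9; x_4 = 11; x_5 = 15; x_6 = 17; x_7 = 3; x_8 = 5.
The sequence repeats with period 6.
So x_{318} = x_{1 + ((318-1) mod 6)} = x_6 = 17.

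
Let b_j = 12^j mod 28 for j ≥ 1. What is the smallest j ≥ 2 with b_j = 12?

Listing terms: b_1 = 12, b_2 = 4, b_3 = 20, b_4 = 16, b_5 = 24, b_6 = 8, b_7 = 12.
The sequence repeats with period 6.
The value 12 next appears (with j ≥ 2) at b_7.

7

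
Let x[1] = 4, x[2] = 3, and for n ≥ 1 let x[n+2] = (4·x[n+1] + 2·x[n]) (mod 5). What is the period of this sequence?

4

x[1] = 4; x[2] = 3; x[3] = 0; x[4] = 1; x[5] = 4; x[6] = 3.
The sequence repeats with period 4.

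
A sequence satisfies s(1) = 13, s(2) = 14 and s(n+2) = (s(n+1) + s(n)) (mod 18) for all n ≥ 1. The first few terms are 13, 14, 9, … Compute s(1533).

5

Computing terms: s(1) = 13,  s(2) = 14,  s(3) = 9,  s(4) = 5,  s(5) = 14,  s(6) = 1,  s(7) = 15,  s(8) = 16,  s(9) = 13,  s(10) = 11,  s(11) = 6,  s(12) = 17,  s(13) = 5,  s(14) = 4,  s(15) = 9,  s(16) = 13,  s(17) = 4,  s(18) = 17,  s(19) = 3,  s(20) = 2,  s(21) = 5,  s(22) = 7,  s(23) = 12,  s(24) = 1,  s(25) = 13,  s(26) = 14.
Since (s(25), s(26)) = (s(1), s(2)) = (13, 14) (two consecutive terms determine the rest), the sequence is periodic with period 24.
(1533 - 1) mod 24 = 20, so s(1533) = s(21) = 5.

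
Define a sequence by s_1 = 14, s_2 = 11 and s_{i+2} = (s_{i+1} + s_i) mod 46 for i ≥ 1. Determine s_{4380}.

Computing terms: s_1 = 14,  s_2 = 11,  s_3 = 25,  s_4 = 36,  s_5 = 15,  s_6 = 5,  s_7 = 20,  s_8 = 25,  s_9 = 45,  s_{10} = 24,  s_{11} = 23,  s_{12} = 1,  s_{13} = 24,  s_{14} = 25,  s_{15} = 3,  s_{16} = 28,  s_{17} = 31,  s_{18} = 13,  s_{19} = 44,  s_{20} = 11,  s_{21} = 9,  s_{22} = 20,  s_{23} = 29,  s_{24} = 3,  s_{25} = 32,  s_{26} = 35,  s_{27} = 21,  s_{28} = 10,  s_{29} = 31,  s_{30} = 41,  s_{31} = 26,  s_{32} = 21,  s_{33} = 1,  s_{34} = 22,  s_{35} = 23,  s_{36} = 45,  s_{37} = 22,  s_{38} = 21,  s_{39} = 43,  s_{40} = 18,  s_{41} = 15,  s_{42} = 33,  s_{43} = 2,  s_{44} = 35,  s_{45} = 37,  s_{46} = 26,  s_{47} = 17,  s_{48} = 43,  s_{49} = 14,  s_{50} = 11.
The sequence repeats with period 48.
(4380 - 1) mod 48 = 11, so s_{4380} = s_{12} = 1.

1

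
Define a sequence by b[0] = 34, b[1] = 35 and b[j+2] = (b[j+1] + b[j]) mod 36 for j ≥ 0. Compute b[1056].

We have b[0] = 34; b[1] = 35; b[2] = 33; b[3] = 32; b[4] = 29; b[5] = 25; b[6] = 18; b[7] = 7; b[8] = 25; b[9] = 32; b[10] = 21; b[11] = 17; b[12] = 2; b[13] = 19; b[14] = 21; b[15] = 4; b[16] = 25; b[17] = 29; b[18] = 18; b[19] = 11; b[20] = 29; b[21] = 4; b[22] = 33; b[23] = 1; b[24] = 34; b[25] = 35.
Since (b[24], b[25]) = (b[0], b[1]) = (34, 35) (two consecutive terms determine the rest), the sequence is periodic with period 24.
(1056 - 0) mod 24 = 0, so b[1056] = b[0] = 34.

34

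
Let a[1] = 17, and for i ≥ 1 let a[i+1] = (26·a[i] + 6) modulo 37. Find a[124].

17

Listing terms: a[1] = 17; a[2] = 4; a[3] = 36; a[4] = 17.
Since a[4] = a[1] = 17, the sequence is periodic with period 3.
(124 - 1) mod 3 = 0, so a[124] = a[1] = 17.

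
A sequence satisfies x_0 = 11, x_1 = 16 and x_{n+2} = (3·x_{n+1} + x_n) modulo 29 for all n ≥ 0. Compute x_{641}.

Listing terms: x_0 = 11, x_1 = 16, x_2 = 1, x_3 = 19, x_4 = 0, x_5 = 19, x_6 = 28, x_7 = 16, x_8 = 18, x_9 = 12, x_{10} = 25, x_{11} = 0, x_{12} = 25, x_{13} = 17, x_{14} = 18, x_{15} = 13, x_{16} = 28, x_{17} = 10, x_{18} = 0, x_{19} = 10, x_{20} = 1, x_{21} = 13, x_{22} = 11, x_{23} = 17, x_{24} = 4, x_{25} = 0, x_{26} = 4, x_{27} = 12, x_{28} = 11, x_{29} = 16.
Since (x_{28}, x_{29}) = (x_0, x_1) = (11, 16) (two consecutive terms determine the rest), the sequence is periodic with period 28.
(641 - 0) mod 28 = 25, so x_{641} = x_{25} = 0.

0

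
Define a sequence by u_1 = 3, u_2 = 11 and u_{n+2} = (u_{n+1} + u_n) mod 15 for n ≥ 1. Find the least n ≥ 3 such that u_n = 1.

15

u_1 = 3,  u_2 = 11,  u_3 = 14,  u_4 = 10,  u_5 = 9,  u_6 = 4,  u_7 = 13,  u_8 = 2,  u_9 = 0,  u_{10} = 2,  u_{11} = 2,  u_{12} = 4,  u_{13} = 6,  u_{14} = 10,  u_{15} = 1,  u_{16} = 11,  u_{17} = 12,  u_{18} = 8,  u_{19} = 5,  u_{20} = 13,  u_{21} = 3,  u_{22} = 1,  u_{23} = 4,  u_{24} = 5,  u_{25} = 9,  u_{26} = 14,  u_{27} = 8,  u_{28} = 7,  u_{29} = 0,  u_{30} = 7,  u_{31} = 7,  u_{32} = 14,  u_{33} = 6,  u_{34} = 5,  u_{35} = 11,  u_{36} = 1,  u_{37} = 12,  u_{38} = 13,  u_{39} = 10,  u_{40} = 8,  u_{41} = 3,  u_{42} = 11.
The sequence repeats with period 40.
The value 1 first appears (with n ≥ 3) at u_{15}.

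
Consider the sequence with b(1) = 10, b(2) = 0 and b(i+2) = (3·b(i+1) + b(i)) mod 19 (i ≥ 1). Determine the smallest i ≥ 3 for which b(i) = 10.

We have b(1) = 10,  b(2) = 0,  b(3) = 10,  b(4) = 11,  b(5) = 5,  b(6) = 7,  b(7) = 7,  b(8) = 9,  b(9) = 15,  b(10) = 16,  b(11) = 6,  b(12) = 15,  b(13) = 13,  b(14) = 16,  b(15) = 4,  b(16) = 9,  b(17) = 12,  b(18) = 7,  b(19) = 14,  b(20) = 11,  b(21) = 9,  b(22) = 0,  b(23) = 9,  b(24) = 8,  b(25) = 14,  b(26) = 12,  b(27) = 12,  b(28) = 10,  b(29) = 4,  b(30) = 3,  b(31) = 13,  b(32) = 4,  b(33) = 6,  b(34) = 3,  b(35) = 15,  b(36) = 10,  b(37) = 7,  b(38) = 12,  b(39) = 5,  b(40) = 8,  b(41) = 10,  b(42) = 0.
The sequence repeats with period 40.
The value 10 first appears (with i ≥ 3) at b(3).

3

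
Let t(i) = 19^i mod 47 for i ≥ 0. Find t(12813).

Listing terms: t(0) = 1; t(1) = 19; t(2) = 32; t(3) = 44; t(4) = 37; t(5) = 45; t(6) = 9; t(7) = 30; t(8) = 6; t(9) = 20; t(10) = 4; t(11) = 29; t(12) = 34; t(13) = 35; t(14) = 7; t(15) = 39; t(16) = 36; t(17) = 26; t(18) = 24; t(19) = 33; t(20) = 16; t(21) = 22; t(22) = 42; t(23) = 46; t(24) = 28; t(25) = 15; t(26) = 3; t(27) = 10; t(28) = 2; t(29) = 38; t(30) = 17; t(31) = 41; t(32) = 27; t(33) = 43; t(34) = 18; t(35) = 13; t(36) = 12; t(37) = 40; t(38) = 8; t(39) = 11; t(40) = 21; t(41) = 23; t(42) = 14; t(43) = 31; t(44) = 25; t(45) = 5; t(46) = 1.
The sequence repeats with period 46.
So t(12813) = t(0 + ((12813-0) mod 46)) = t(25) = 15.

15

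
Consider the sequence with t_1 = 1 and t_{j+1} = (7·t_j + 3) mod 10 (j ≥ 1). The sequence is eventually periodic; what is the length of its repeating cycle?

4

t_1 = 1; t_2 = 0; t_3 = 3; t_4 = 4; t_5 = 1.
Since t_5 = t_1 = 1, the sequence is periodic with period 4.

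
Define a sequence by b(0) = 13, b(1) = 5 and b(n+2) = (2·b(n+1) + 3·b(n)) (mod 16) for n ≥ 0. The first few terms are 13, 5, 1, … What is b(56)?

13

We have b(0) = 13,  b(1) = 5,  b(2) = 1,  b(3) = 1,  b(4) = 5,  b(5) = 13,  b(6) = 9,  b(7) = 9,  b(8) = 13,  b(9) = 5.
Since (b(8), b(9)) = (b(0), b(1)) = (13, 5) (two consecutive terms determine the rest), the sequence is periodic with period 8.
(56 - 0) mod 8 = 0, so b(56) = b(0) = 13.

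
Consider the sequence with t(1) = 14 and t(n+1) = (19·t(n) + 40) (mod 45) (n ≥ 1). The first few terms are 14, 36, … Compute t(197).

t(1) = 14, t(2) = 36, t(3) = 4, t(4) = 26, t(5) = 39, t(6) = 16, t(7) = 29, t(8) = 6, t(9) = 19, t(10) = 41, t(11) = 9, t(12) = 31, t(13) = 44, t(14) = 21, t(15) = 34, t(16) = 11, t(17) = 24, t(18) = 1, t(19) = 14.
The sequence repeats with period 18.
So t(197) = t(1 + ((197-1) mod 18)) = t(17) = 24.

24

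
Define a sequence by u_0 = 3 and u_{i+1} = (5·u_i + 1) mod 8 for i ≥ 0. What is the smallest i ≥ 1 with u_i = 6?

We have u_0 = 3; u_1 = 0; u_2 = 1; u_3 = 6; u_4 = 7; u_5 = 4; u_6 = 5; u_7 = 2; u_8 = 3.
Since u_8 = u_0 = 3, the sequence is periodic with period 8.
The value 6 first appears (with i ≥ 1) at u_3.

3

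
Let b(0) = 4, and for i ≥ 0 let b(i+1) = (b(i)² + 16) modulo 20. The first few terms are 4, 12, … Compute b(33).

16

Listing terms: b(0) = 4; b(1) = 12; b(2) = 0; b(3) = 16; b(4) = 12.
Since b(4) = b(1) = 12, the sequence is eventually periodic: after a pre-period of length 1 it cycles with period 3.
For i ≥ 1, b(i) depends only on (i - 1) mod 3. (33 - 1) mod 3 = 2, so b(33) = b(3) = 16.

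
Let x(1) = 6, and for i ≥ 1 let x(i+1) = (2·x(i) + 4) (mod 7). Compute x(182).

2

x(1) = 6,  x(2) = 2,  x(3) = 1,  x(4) = 6.
The sequence repeats with period 3.
So x(182) = x(1 + ((182-1) mod 3)) = x(2) = 2.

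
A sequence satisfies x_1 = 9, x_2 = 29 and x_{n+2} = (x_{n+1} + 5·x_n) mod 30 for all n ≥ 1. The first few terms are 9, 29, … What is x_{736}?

9

We have x_1 = 9; x_2 = 29; x_3 = 14; x_4 = 9; x_5 = 19; x_6 = 4; x_7 = 9; x_8 = 29.
Since (x_7, x_8) = (x_1, x_2) = (9, 29) (two consecutive terms determine the rest), the sequence is periodic with period 6.
So x_{736} = x_{1 + ((736-1) mod 6)} = x_4 = 9.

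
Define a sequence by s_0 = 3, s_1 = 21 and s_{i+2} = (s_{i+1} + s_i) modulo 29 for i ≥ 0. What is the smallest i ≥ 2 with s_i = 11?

We have s_0 = 3; s_1 = 21; s_2 = 24; s_3 = 16; s_4 = 11; s_5 = 27; s_6 = 9; s_7 = 7; s_8 = 16; s_9 = 23; s_{10} = 10; s_{11} = 4; s_{12} = 14; s_{13} = 18; s_{14} = 3; s_{15} = 21.
Since (s_{14}, s_{15}) = (s_0, s_1) = (3, 21) (two consecutive terms determine the rest), the sequence is periodic with period 14.
The value 11 first appears (with i ≥ 2) at s_4.

4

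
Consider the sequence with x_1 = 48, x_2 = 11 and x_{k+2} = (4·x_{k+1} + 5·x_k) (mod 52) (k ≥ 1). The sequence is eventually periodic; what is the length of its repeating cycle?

4

We have x_1 = 48, x_2 = 11, x_3 = 24, x_4 = 47, x_5 = 48, x_6 = 11.
The sequence repeats with period 4.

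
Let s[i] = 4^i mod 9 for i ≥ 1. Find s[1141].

We have s[1] = 4,  s[2] = 7,  s[3] = 1,  s[4] = 4.
Since s[4] = s[1] = 4, the sequence is periodic with period 3.
So s[1141] = s[1 + ((1141-1) mod 3)] = s[1] = 4.

4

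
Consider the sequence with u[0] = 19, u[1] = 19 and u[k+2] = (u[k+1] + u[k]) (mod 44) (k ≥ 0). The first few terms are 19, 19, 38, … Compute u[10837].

3

u[0] = 19, u[1] = 19, u[2] = 38, u[3] = 13, u[4] = 7, u[5] = 20, u[6] = 27, u[7] = 3, u[8] = 30, u[9] = 33, u[10] = 19, u[11] = 8, u[12] = 27, u[13] = 35, u[14] = 18, u[15] = 9, u[16] = 27, u[17] = 36, u[18] = 19, u[19] = 11, u[20] = 30, u[21] = 41, u[22] = 27, u[23] = 24, u[24] = 7, u[25] = 31, u[26] = 38, u[27] = 25, u[28] = 19, u[29] = 0, u[30] = 19, u[31] = 19.
Since (u[30], u[31]) = (u[0], u[1]) = (19, 19) (two consecutive terms determine the rest), the sequence is periodic with period 30.
So u[10837] = u[0 + ((10837-0) mod 30)] = u[7] = 3.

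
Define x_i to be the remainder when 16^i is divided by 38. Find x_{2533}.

24

Computing terms: x_1 = 16, x_2 = 28, x_3 = 30, x_4 = 24, x_5 = 4, x_6 = 26, x_7 = 36, x_8 = 6, x_9 = 20, x_{10} = 16.
The sequence repeats with period 9.
(2533 - 1) mod 9 = 3, so x_{2533} = x_4 = 24.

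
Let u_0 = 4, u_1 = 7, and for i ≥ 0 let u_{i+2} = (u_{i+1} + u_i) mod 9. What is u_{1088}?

1

We have u_0 = 4, u_1 = 7, u_2 = 2, u_3 = 0, u_4 = 2, u_5 = 2, u_6 = 4, u_7 = 6, u_8 = 1, u_9 = 7, u_{10} = 8, u_{11} = 6, u_{12} = 5, u_{13} = 2, u_{14} = 7, u_{15} = 0, u_{16} = 7, u_{17} = 7, u_{18} = 5, u_{19} = 3, u_{20} = 8, u_{21} = 2, u_{22} = 1, u_{23} = 3, u_{24} = 4, u_{25} = 7.
Since (u_{24}, u_{25}) = (u_0, u_1) = (4, 7) (two consecutive terms determine the rest), the sequence is periodic with period 24.
So u_{1088} = u_{0 + ((1088-0) mod 24)} = u_8 = 1.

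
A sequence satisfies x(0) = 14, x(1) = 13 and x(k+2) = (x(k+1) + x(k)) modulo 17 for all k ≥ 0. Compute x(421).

Listing terms: x(0) = 14,  x(1) = 13,  x(2) = 10,  x(3) = 6,  x(4) = 16,  x(5) = 5,  x(6) = 4,  x(7) = 9,  x(8) = 13,  x(9) = 5,  x(10) = 1,  x(11) = 6,  x(12) = 7,  x(13) = 13,  x(14) = 3,  x(15) = 16,  x(16) = 2,  x(17) = 1,  x(18) = 3,  x(19) = 4,  x(20) = 7,  x(21) = 11,  x(22) = 1,  x(23) = 12,  x(24) = 13,  x(25) = 8,  x(26) = 4,  x(27) = 12,  x(28) = 16,  x(29) = 11,  x(30) = 10,  x(31) = 4,  x(32) = 14,  x(33) = 1,  x(34) = 15,  x(35) = 16,  x(36) = 14,  x(37) = 13.
The sequence repeats with period 36.
So x(421) = x(0 + ((421-0) mod 36)) = x(25) = 8.

8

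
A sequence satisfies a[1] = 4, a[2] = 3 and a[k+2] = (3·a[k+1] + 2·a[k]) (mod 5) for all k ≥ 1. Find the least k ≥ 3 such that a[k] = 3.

15

a[1] = 4; a[2] = 3; a[3] = 2; a[4] = 2; a[5] = 0; a[6] = 4; a[7] = 2; a[8] = 4; a[9] = 1; a[10] = 1; a[11] = 0; a[12] = 2; a[13] = 1; a[14] = 2; a[15] = 3; a[16] = 3; a[17] = 0; a[18] = 1; a[19] = 3; a[20] = 1; a[21] = 4; a[22] = 4; a[23] = 0; a[24] = 3; a[25] = 4; a[26] = 3.
The sequence repeats with period 24.
The value 3 first appears (with k ≥ 3) at a[15].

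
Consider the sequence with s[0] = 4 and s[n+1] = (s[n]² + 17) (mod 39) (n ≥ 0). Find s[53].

0

Computing terms: s[0] = 4; s[1] = 33; s[2] = 14; s[3] = 18; s[4] = 29; s[5] = 0; s[6] = 17; s[7] = 33.
Since s[7] = s[1] = 33, the sequence is eventually periodic: after a pre-period of length 1 it cycles with period 6.
For n ≥ 1, s[n] depends only on (n - 1) mod 6. (53 - 1) mod 6 = 4, so s[53] = s[5] = 0.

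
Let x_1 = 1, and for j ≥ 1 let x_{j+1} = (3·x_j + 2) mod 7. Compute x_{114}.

2

x_1 = 1; x_2 = 5; x_3 = 3; x_4 = 4; x_5 = 0; x_6 = 2; x_7 = 1.
Since x_7 = x_1 = 1, the sequence is periodic with period 6.
(114 - 1) mod 6 = 5, so x_{114} = x_6 = 2.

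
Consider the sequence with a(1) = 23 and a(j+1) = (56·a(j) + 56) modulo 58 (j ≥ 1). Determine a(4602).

a(1) = 23; a(2) = 10; a(3) = 36; a(4) = 42; a(5) = 30; a(6) = 54; a(7) = 6; a(8) = 44; a(9) = 26; a(10) = 4; a(11) = 48; a(12) = 18; a(13) = 20; a(14) = 16; a(15) = 24; a(16) = 8; a(17) = 40; a(18) = 34; a(19) = 46; a(20) = 22; a(21) = 12; a(22) = 32; a(23) = 50; a(24) = 14; a(25) = 28; a(26) = 0; a(27) = 56; a(28) = 2; a(29) = 52; a(30) = 10.
Since a(30) = a(2) = 10, the sequence is eventually periodic: after a pre-period of length 1 it cycles with period 28.
For j ≥ 2, a(j) depends only on (j - 2) mod 28. (4602 - 2) mod 28 = 8, so a(4602) = a(10) = 4.

4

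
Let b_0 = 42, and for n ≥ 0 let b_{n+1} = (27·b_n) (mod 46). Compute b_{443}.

20

b_0 = 42; b_1 = 30; b_2 = 28; b_3 = 20; b_4 = 34; b_5 = 44; b_6 = 38; b_7 = 14; b_8 = 10; b_9 = 40; b_{10} = 22; b_{11} = 42.
The sequence repeats with period 11.
So b_{443} = b_{0 + ((443-0) mod 11)} = b_3 = 20.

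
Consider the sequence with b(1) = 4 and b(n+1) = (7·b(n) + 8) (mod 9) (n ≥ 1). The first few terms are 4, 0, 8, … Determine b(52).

We have b(1) = 4, b(2) = 0, b(3) = 8, b(4) = 1, b(5) = 6, b(6) = 5, b(7) = 7, b(8) = 3, b(9) = 2, b(10) = 4.
Since b(10) = b(1) = 4, the sequence is periodic with period 9.
So b(52) = b(1 + ((52-1) mod 9)) = b(7) = 7.

7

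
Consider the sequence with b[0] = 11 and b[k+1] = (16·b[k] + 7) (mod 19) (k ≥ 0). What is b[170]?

5

b[0] = 11, b[1] = 12, b[2] = 9, b[3] = 18, b[4] = 10, b[5] = 15, b[6] = 0, b[7] = 7, b[8] = 5, b[9] = 11.
The sequence repeats with period 9.
So b[170] = b[0 + ((170-0) mod 9)] = b[8] = 5.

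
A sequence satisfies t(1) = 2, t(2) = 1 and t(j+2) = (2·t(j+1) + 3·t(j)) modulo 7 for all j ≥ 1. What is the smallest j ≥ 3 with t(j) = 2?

7

t(1) = 2,  t(2) = 1,  t(3) = 1,  t(4) = 5,  t(5) = 6,  t(6) = 6,  t(7) = 2,  t(8) = 1.
Since (t(7), t(8)) = (t(1), t(2)) = (2, 1) (two consecutive terms determine the rest), the sequence is periodic with period 6.
The value 2 next appears (with j ≥ 3) at t(7).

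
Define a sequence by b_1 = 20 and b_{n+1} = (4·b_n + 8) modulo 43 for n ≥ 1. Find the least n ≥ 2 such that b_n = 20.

b_1 = 20; b_2 = 2; b_3 = 16; b_4 = 29; b_5 = 38; b_6 = 31; b_7 = 3; b_8 = 20.
The sequence repeats with period 7.
The value 20 next appears (with n ≥ 2) at b_8.

8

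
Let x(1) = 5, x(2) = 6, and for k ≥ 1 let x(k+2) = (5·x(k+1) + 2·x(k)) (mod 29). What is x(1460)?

9

Computing terms: x(1) = 5; x(2) = 6; x(3) = 11; x(4) = 9; x(5) = 9; x(6) = 5; x(7) = 14; x(8) = 22; x(9) = 22; x(10) = 9; x(11) = 2; x(12) = 28; x(13) = 28; x(14) = 22; x(15) = 21; x(16) = 4; x(17) = 4; x(18) = 28; x(19) = 3; x(20) = 13; x(21) = 13; x(22) = 4; x(23) = 17; x(24) = 6; x(25) = 6; x(26) = 13; x(27) = 19; x(28) = 5; x(29) = 5; x(30) = 6.
Since (x(29), x(30)) = (x(1), x(2)) = (5, 6) (two consecutive terms determine the rest), the sequence is periodic with period 28.
(1460 - 1) mod 28 = 3, so x(1460) = x(4) = 9.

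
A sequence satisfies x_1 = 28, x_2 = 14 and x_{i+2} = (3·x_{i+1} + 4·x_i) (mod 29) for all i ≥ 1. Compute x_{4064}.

25

Computing terms: x_1 = 28, x_2 = 14, x_3 = 9, x_4 = 25, x_5 = 24, x_6 = 27, x_7 = 3, x_8 = 1, x_9 = 15, x_{10} = 20, x_{11} = 4, x_{12} = 5, x_{13} = 2, x_{14} = 26, x_{15} = 28, x_{16} = 14.
The sequence repeats with period 14.
So x_{4064} = x_{1 + ((4064-1) mod 14)} = x_4 = 25.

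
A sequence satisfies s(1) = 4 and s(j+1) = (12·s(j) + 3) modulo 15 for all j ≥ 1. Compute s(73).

Computing terms: s(1) = 4,  s(2) = 6,  s(3) = 0,  s(4) = 3,  s(5) = 9,  s(6) = 6.
Since s(6) = s(2) = 6, the sequence is eventually periodic: after a pre-period of length 1 it cycles with period 4.
For j ≥ 2, s(j) depends only on (j - 2) mod 4. (73 - 2) mod 4 = 3, so s(73) = s(5) = 9.

9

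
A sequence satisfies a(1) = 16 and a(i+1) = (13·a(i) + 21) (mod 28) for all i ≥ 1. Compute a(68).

19

Computing terms: a(1) = 16; a(2) = 5; a(3) = 2; a(4) = 19; a(5) = 16.
The sequence repeats with period 4.
So a(68) = a(1 + ((68-1) mod 4)) = a(4) = 19.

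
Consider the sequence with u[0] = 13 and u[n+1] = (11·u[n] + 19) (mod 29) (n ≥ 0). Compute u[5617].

Computing terms: u[0] = 13,  u[1] = 17,  u[2] = 3,  u[3] = 23,  u[4] = 11,  u[5] = 24,  u[6] = 22,  u[7] = 0,  u[8] = 19,  u[9] = 25,  u[10] = 4,  u[11] = 5,  u[12] = 16,  u[13] = 21,  u[14] = 18,  u[15] = 14,  u[16] = 28,  u[17] = 8,  u[18] = 20,  u[19] = 7,  u[20] = 9,  u[21] = 2,  u[22] = 12,  u[23] = 6,  u[24] = 27,  u[25] = 26,  u[26] = 15,  u[27] = 10,  u[28] = 13.
The sequence repeats with period 28.
So u[5617] = u[0 + ((5617-0) mod 28)] = u[17] = 8.

8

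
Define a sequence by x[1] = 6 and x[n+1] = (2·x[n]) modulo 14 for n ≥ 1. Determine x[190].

Listing terms: x[1] = 6, x[2] = 12, x[3] = 10, x[4] = 6.
Since x[4] = x[1] = 6, the sequence is periodic with period 3.
So x[190] = x[1 + ((190-1) mod 3)] = x[1] = 6.

6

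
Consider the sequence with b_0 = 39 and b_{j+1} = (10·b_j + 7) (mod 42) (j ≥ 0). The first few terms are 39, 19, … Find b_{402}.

39

Computing terms: b_0 = 39,  b_1 = 19,  b_2 = 29,  b_3 = 3,  b_4 = 37,  b_5 = 41,  b_6 = 39.
The sequence repeats with period 6.
(402 - 0) mod 6 = 0, so b_{402} = b_0 = 39.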